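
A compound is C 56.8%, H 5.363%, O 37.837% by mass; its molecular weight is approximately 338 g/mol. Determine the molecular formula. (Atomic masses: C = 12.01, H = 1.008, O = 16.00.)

C16H18O8

Assume 100 g: 56.8 g C, 5.363 g H, 37.837 g O.
n(C) = 56.8/12.01 = 4.729, n(H) = 5.363/1.008 = 5.32, n(O) = 37.837/16.00 = 2.365
Ratios (÷ 2.365): C 2.000, H 2.250, O 1.000
×4: C 8.00, H 9.00, O 4.00 → C8H9O4
Empirical-formula mass = 169.15 g/mol
n = 338 / 169.15 = 2.00 ≈ 2
Molecular formula = (C8H9O4)×2 = C16H18O8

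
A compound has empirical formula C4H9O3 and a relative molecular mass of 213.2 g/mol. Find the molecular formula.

Empirical-formula mass = 105.11 g/mol
n = 213.2 / 105.11 = 2.03 ≈ 2
Molecular formula = (C4H9O3)2 = C8H18O6

C8H18O6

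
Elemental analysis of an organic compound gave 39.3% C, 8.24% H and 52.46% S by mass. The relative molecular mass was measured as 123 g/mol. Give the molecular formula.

Assume 100 g: 39.3 g C, 8.24 g H, 52.46 g S.
C: 39.3 g ÷ 12.01 g/mol = 3.272 mol
H: 8.24 g ÷ 1.008 g/mol = 8.175 mol
S: 52.46 g ÷ 32.07 g/mol = 1.636 mol
Smallest is S at 1.636 mol; normalising gives C 2.000, H 4.997, S 1.000
→ C2H5S
Empirical-formula mass = 61.13 g/mol
n = 123 / 61.13 = 2.01 ≈ 2
Molecular formula = (C2H5S)×2 = C4H10S2

C4H10S2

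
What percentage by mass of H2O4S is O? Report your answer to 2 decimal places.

65.25%

Molar mass = 2(1.008) + 4(16.00) + 1(32.07) = 98.086 g/mol
Mass of O per mole = 4 × 16.00 = 64.000 g
% O = 64.000 / 98.086 × 100 = 65.25%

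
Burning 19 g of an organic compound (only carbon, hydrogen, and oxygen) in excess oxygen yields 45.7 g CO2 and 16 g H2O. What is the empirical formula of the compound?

mol C = 45.7 / 44.01 = 1.038; mass C = 1.038 × 12.01 = 12.47 g
mol H = 2 × (16 / 18.02) = 1.776; mass H = 1.776 × 1.008 = 1.790 g
mass O = 19 − (14.26) = 4.739 g → mol O = 0.2962
Divide by the smallest (0.2962 mol O): C 3.506, H 5.996, O 1.000
Scaling by 2: C 7.01, H 11.99, O 2.00 → C7H12O2

C7H12O2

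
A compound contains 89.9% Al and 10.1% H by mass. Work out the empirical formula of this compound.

AlH3

Assume 100 g: 89.9 g Al, 10.1 g H.
Al: 89.9 g ÷ 26.98 g/mol = 3.332 mol
H: 10.1 g ÷ 1.008 g/mol = 10.02 mol
Divide by the smallest (3.332 mol Al): Al 1.000, H 3.007
→ AlH3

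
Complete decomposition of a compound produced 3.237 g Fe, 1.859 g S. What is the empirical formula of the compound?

FeS

Fe: 3.237 g ÷ 55.85 g/mol = 0.05796 mol
S: 1.859 g ÷ 32.07 g/mol = 0.05797 mol
Divide by the smallest (0.05796 mol Fe): Fe 1.000, S 1.000
Ratio ≈ 1:1, so the empirical formula is FeS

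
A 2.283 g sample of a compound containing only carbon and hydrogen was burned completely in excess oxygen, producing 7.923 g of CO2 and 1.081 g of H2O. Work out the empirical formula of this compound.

C3H2

mol C = 7.923 / 44.01 = 0.1800; mass C = 0.1800 × 12.01 = 2.162 g
mol H = 2 × (1.081 / 18.02) = 0.1200; mass H = 0.1200 × 1.008 = 0.1209 g
Divide by the smallest (0.12 mol H): C 1.501, H 1.000
Multiply by 2: C 3.00, H 2.00 → C3H2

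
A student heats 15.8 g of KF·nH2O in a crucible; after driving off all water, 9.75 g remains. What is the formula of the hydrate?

KF·2H2O

Mass of water lost = 15.8 − 9.75 = 6.05 g → 6.05 / 18.02 = 0.3357 mol H2O
Molar mass of KF = 58.10 g/mol → mol KF = 9.75 / 58.10 = 0.1678
n = 0.3357 / 0.1678 = 2.00 ≈ 2 → KF·2H2O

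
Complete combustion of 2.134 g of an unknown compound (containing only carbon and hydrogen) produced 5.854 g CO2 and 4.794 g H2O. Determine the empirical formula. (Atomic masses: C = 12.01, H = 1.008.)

mol C = 5.854 / 44.01 = 0.1330; mass C = 0.1330 × 12.01 = 1.598 g
mol H = 2 × (4.794 / 18.02) = 0.5321; mass H = 0.5321 × 1.008 = 0.5363 g
Divide by the smallest (0.133 mol C): C 1.000, H 4.000
Ratio ≈ 1:4, so the empirical formula is CH4

CH4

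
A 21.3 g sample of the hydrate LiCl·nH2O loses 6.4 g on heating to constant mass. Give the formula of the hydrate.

Mass of anhydrous LiCl = 21.3 − 6.4 = 14.9 g
mol H2O = 6.4 / 18.02 = 0.3552
Molar mass of LiCl = 42.39 g/mol → mol LiCl = 14.9 / 42.39 = 0.3515
n = 0.3552 / 0.3515 = 1.01 ≈ 1 → LiCl·H2O

LiCl·H2O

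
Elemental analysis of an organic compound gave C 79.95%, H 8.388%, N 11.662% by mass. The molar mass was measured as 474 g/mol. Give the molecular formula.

C32H40N4

Assume 100 g: 79.95 g C, 8.388 g H, 11.662 g N.
Moles — C: 79.95 / 12.01 = 6.657 mol; H: 8.388 / 1.008 = 8.321 mol; N: 11.662 / 14.01 = 0.8324 mol
Divide by the smallest (0.8324 mol N): C 7.997, H 9.997, N 1.000
≈ 8:10:1 → C8H10N
Empirical-formula mass = 120.17 g/mol
n = 474 / 120.17 = 3.94 ≈ 4
Molecular formula = (C8H10N)×4 = C32H40N4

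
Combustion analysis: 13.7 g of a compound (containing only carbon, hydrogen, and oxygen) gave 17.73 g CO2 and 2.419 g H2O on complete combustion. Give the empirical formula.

mol C = 17.73 / 44.01 = 0.4029; mass C = 0.4029 × 12.01 = 4.838 g
mol H = 2 × (2.419 / 18.02) = 0.2685; mass H = 0.2685 × 1.008 = 0.2706 g
mass O = 13.7 − (5.109) = 8.591 g → mol O = 0.5369
Smallest is H at 0.2685 mol; normalising gives C 1.501, H 1.000, O 2.000
×2: C 3.00, H 2.00, O 4.00 → C3H2O4

C3H2O4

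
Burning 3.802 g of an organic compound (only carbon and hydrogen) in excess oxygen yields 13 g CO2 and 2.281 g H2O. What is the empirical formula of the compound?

mol C = 13 / 44.01 = 0.2954; mass C = 0.2954 × 12.01 = 3.548 g
mol H = 2 × (2.281 / 18.02) = 0.2532; mass H = 0.2532 × 1.008 = 0.2552 g
Divide by the smallest (0.2532 mol H): C 1.167, H 1.000
×6: C 7.00, H 6.00 → C7H6

C7H6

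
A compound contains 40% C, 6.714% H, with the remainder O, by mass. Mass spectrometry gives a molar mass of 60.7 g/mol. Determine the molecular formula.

Assume 100 g: 40 g C, 6.714 g H, 53.286 g O.
C: 40 g ÷ 12.01 g/mol = 3.331 mol
H: 6.714 g ÷ 1.008 g/mol = 6.661 mol
O: 53.286 g ÷ 16.00 g/mol = 3.33 mol
Ratios (÷ 3.33): C 1.000, H 2.000, O 1.000
≈ 1:2:1 → CH2O
Empirical-formula mass = 30.03 g/mol
n = 60.7 / 30.03 = 2.02 ≈ 2
Molecular formula = (CH2O)×2 = C2H4O2

C2H4O2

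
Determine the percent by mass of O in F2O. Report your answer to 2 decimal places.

Molar mass = 2(19.00) + 1(16.00) = 54.000 g/mol
Mass of O per mole = 1 × 16.00 = 16.000 g
% O = 16.000 / 54.000 × 100 = 29.63%

29.63%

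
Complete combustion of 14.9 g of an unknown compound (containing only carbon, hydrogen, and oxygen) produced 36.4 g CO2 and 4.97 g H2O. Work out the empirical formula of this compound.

mol C = 36.4 / 44.01 = 0.8271; mass C = 0.8271 × 12.01 = 9.933 g
mol H = 2 × (4.97 / 18.02) = 0.5516; mass H = 0.5516 × 1.008 = 0.5560 g
mass O = 14.9 − (10.49) = 4.411 g → mol O = 0.2757
Divide by the smallest (0.2757 mol O): C 3.000, H 2.001, O 1.000
≈ 3:2:1 → C3H2O

C3H2O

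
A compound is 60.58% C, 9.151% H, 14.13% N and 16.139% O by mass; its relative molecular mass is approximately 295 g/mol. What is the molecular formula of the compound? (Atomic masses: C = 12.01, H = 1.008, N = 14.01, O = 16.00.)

C15H27N3O3

Assume 100 g: 60.58 g C, 9.151 g H, 14.13 g N, 16.139 g O.
n(C) = 60.58/12.01 = 5.044, n(H) = 9.151/1.008 = 9.078, n(N) = 14.13/14.01 = 1.009, n(O) = 16.139/16.00 = 1.009
Divide by the smallest (1.009 mol N): C 5.001, H 9.001, N 1.000, O 1.000
Ratio ≈ 5:9:1:1, so the empirical formula is C5H9NO
Empirical-formula mass = 99.13 g/mol
n = 295 / 99.13 = 2.98 ≈ 3
Molecular formula = (C5H9NO)×3 = C15H27N3O3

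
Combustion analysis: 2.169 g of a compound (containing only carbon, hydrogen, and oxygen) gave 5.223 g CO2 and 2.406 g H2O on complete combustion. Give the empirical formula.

mol C = 5.223 / 44.01 = 0.1187; mass C = 0.1187 × 12.01 = 1.425 g
mol H = 2 × (2.406 / 18.02) = 0.2670; mass H = 0.2670 × 1.008 = 0.2692 g
mass O = 2.169 − (1.694) = 0.4745 g → mol O = 0.02966
Smallest is O at 0.02966 mol; normalising gives C 4.002, H 9.004, O 1.000
Ratio ≈ 4:9:1, so the empirical formula is C4H9O

C4H9O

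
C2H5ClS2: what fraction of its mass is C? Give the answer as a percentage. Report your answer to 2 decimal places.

Molar mass = 2(12.01) + 5(1.008) + 1(35.45) + 2(32.07) = 128.650 g/mol
Mass of C per mole = 2 × 12.01 = 24.020 g
% C = 24.020 / 128.650 × 100 = 18.67%

18.67%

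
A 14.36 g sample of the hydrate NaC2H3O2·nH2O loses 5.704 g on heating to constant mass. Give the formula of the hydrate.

NaC2H3O2·3H2O

Mass of anhydrous NaC2H3O2 = 14.36 − 5.704 = 8.656 g
mol H2O = 5.704 / 18.02 = 0.3165
Molar mass of NaC2H3O2 = 82.03 g/mol → mol NaC2H3O2 = 8.656 / 82.03 = 0.1055
n = 0.3165 / 0.1055 = 3.00 ≈ 3 → NaC2H3O2·3H2O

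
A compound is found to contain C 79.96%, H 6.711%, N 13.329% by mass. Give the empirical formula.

Assume 100 g: 79.96 g C, 6.711 g H, 13.329 g N.
C: 79.96 g ÷ 12.01 g/mol = 6.658 mol
H: 6.711 g ÷ 1.008 g/mol = 6.658 mol
N: 13.329 g ÷ 14.01 g/mol = 0.9514 mol
Divide by the smallest (0.9514 mol N): C 6.998, H 6.998, N 1.000
Ratio ≈ 7:7:1, so the empirical formula is C7H7N

C7H7N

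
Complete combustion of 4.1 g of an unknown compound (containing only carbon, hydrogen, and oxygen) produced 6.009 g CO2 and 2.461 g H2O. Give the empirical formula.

CH2O

mol C = 6.009 / 44.01 = 0.1365; mass C = 0.1365 × 12.01 = 1.640 g
mol H = 2 × (2.461 / 18.02) = 0.2731; mass H = 0.2731 × 1.008 = 0.2753 g
mass O = 4.1 − (1.915) = 2.185 g → mol O = 0.1366
Smallest is C at 0.1365 mol; normalising gives C 1.000, H 2.000, O 1.000
≈ 1:2:1 → CH2O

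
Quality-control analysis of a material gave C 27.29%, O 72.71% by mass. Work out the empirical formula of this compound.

Assume 100 g: 27.29 g C, 72.71 g O.
C: 27.29 g ÷ 12.01 g/mol = 2.272 mol
O: 72.71 g ÷ 16.00 g/mol = 4.544 mol
Divide by the smallest (2.272 mol C): C 1.000, O 2.000
→ CO2

CO2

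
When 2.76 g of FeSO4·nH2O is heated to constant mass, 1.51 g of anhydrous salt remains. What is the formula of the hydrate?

FeSO4·7H2O

Mass of water lost = 2.76 − 1.51 = 1.25 g → 1.25 / 18.02 = 0.06937 mol H2O
Molar mass of FeSO4 = 151.92 g/mol → mol FeSO4 = 1.51 / 151.92 = 0.009939
n = 0.06937 / 0.009939 = 6.98 ≈ 7 → FeSO4·7H2O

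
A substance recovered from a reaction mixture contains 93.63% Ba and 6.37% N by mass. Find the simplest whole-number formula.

Ba3N2

Assume 100 g: 93.63 g Ba, 6.37 g N.
Ba: 93.63 g ÷ 137.33 g/mol = 0.6818 mol
N: 6.37 g ÷ 14.01 g/mol = 0.4547 mol
Ratios (÷ 0.4547): Ba 1.500, N 1.000
×2: Ba 3.00, N 2.00 → Ba3N2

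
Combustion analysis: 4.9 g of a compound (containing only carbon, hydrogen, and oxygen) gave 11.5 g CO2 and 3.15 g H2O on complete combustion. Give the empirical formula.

mol C = 11.5 / 44.01 = 0.2613; mass C = 0.2613 × 12.01 = 3.138 g
mol H = 2 × (3.15 / 18.02) = 0.3496; mass H = 0.3496 × 1.008 = 0.3524 g
mass O = 4.9 − (3.491) = 1.409 g → mol O = 0.08808
Divide by the smallest (0.08808 mol O): C 2.967, H 3.969, O 1.000
Ratio ≈ 3:4:1, so the empirical formula is C3H4O

C3H4O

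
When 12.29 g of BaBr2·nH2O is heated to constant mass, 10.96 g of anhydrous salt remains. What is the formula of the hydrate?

Mass of water lost = 12.29 − 10.96 = 1.33 g → 1.33 / 18.02 = 0.07381 mol H2O
Molar mass of BaBr2 = 297.13 g/mol → mol BaBr2 = 10.96 / 297.13 = 0.03689
n = 0.07381 / 0.03689 = 2.00 ≈ 2 → BaBr2·2H2O

BaBr2·2H2O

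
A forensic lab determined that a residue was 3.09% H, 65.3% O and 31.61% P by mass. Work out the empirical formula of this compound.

Assume 100 g: 3.09 g H, 65.3 g O, 31.61 g P.
H: 3.09 g ÷ 1.008 g/mol = 3.065 mol
O: 65.3 g ÷ 16.00 g/mol = 4.081 mol
P: 31.61 g ÷ 30.97 g/mol = 1.021 mol
Smallest is P at 1.021 mol; normalising gives H 3.003, O 3.999, P 1.000
→ H3O4P

H3O4P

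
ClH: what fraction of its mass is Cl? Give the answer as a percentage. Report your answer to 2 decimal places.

Molar mass = 1(35.45) + 1(1.008) = 36.458 g/mol
Mass of Cl per mole = 1 × 35.45 = 35.450 g
% Cl = 35.450 / 36.458 × 100 = 97.24%

97.24%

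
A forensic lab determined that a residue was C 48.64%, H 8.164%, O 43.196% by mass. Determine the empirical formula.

C3H6O2

Assume 100 g: 48.64 g C, 8.164 g H, 43.196 g O.
C: 48.64 g ÷ 12.01 g/mol = 4.05 mol
H: 8.164 g ÷ 1.008 g/mol = 8.099 mol
O: 43.196 g ÷ 16.00 g/mol = 2.7 mol
Divide by the smallest (2.7 mol O): C 1.500, H 3.000, O 1.000
Scaling by 2: C 3.00, H 6.00, O 2.00 → C3H6O2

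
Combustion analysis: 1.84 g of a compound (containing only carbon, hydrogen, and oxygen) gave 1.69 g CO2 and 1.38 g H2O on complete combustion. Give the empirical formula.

mol C = 1.69 / 44.01 = 0.03840; mass C = 0.03840 × 12.01 = 0.4612 g
mol H = 2 × (1.38 / 18.02) = 0.1532; mass H = 0.1532 × 1.008 = 0.1544 g
mass O = 1.84 − (0.6156) = 1.224 g → mol O = 0.07653
Ratios (÷ 0.0384): C 1.000, H 3.989, O 1.993
Ratio ≈ 1:4:2, so the empirical formula is CH4O2

CH4O2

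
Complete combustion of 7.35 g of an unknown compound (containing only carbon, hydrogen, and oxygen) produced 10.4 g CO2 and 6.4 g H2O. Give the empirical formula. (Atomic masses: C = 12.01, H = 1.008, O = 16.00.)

CH3O

mol C = 10.4 / 44.01 = 0.2363; mass C = 0.2363 × 12.01 = 2.838 g
mol H = 2 × (6.4 / 18.02) = 0.7103; mass H = 0.7103 × 1.008 = 0.7160 g
mass O = 7.35 − (3.554) = 3.796 g → mol O = 0.2372
Ratios (÷ 0.2363): C 1.000, H 3.006, O 1.004
Ratio ≈ 1:3:1, so the empirical formula is CH3O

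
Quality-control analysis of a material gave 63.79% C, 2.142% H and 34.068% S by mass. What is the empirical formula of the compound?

Assume 100 g: 63.79 g C, 2.142 g H, 34.068 g S.
n(C) = 63.79/12.01 = 5.311, n(H) = 2.142/1.008 = 2.125, n(S) = 34.068/32.07 = 1.062
Ratios (÷ 1.062): C 5.000, H 2.000, S 1.000
Ratio ≈ 5:2:1, so the empirical formula is C5H2S

C5H2S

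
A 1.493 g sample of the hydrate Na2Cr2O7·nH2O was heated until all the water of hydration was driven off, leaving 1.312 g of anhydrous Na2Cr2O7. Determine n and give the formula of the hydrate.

Mass of water lost = 1.493 − 1.312 = 0.181 g → 0.181 / 18.02 = 0.01004 mol H2O
Molar mass of Na2Cr2O7 = 261.98 g/mol → mol Na2Cr2O7 = 1.312 / 261.98 = 0.005008
n = 0.01004 / 0.005008 = 2.01 ≈ 2 → Na2Cr2O7·2H2O

Na2Cr2O7·2H2O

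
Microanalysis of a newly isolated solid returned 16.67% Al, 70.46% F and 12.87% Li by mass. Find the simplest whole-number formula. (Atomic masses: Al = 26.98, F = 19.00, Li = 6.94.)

AlF6Li3

Assume 100 g: 16.67 g Al, 70.46 g F, 12.87 g Li.
Moles — Al: 16.67 / 26.98 = 0.6179 mol; F: 70.46 / 19.00 = 3.708 mol; Li: 12.87 / 6.94 = 1.854 mol
Divide by the smallest (0.6179 mol Al): Al 1.000, F 6.002, Li 3.001
Ratio ≈ 1:6:3, so the empirical formula is AlF6Li3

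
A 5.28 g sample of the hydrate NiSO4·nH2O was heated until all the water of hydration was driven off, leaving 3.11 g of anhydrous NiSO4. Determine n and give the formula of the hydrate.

NiSO4·6H2O

Mass of water lost = 5.28 − 3.11 = 2.17 g → 2.17 / 18.02 = 0.1204 mol H2O
Molar mass of NiSO4 = 154.76 g/mol → mol NiSO4 = 3.11 / 154.76 = 0.0201
n = 0.1204 / 0.0201 = 5.99 ≈ 6 → NiSO4·6H2O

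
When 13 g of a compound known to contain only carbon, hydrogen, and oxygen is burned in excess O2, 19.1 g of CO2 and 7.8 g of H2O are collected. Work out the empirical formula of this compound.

CH2O

mol C = 19.1 / 44.01 = 0.4340; mass C = 0.4340 × 12.01 = 5.212 g
mol H = 2 × (7.8 / 18.02) = 0.8657; mass H = 0.8657 × 1.008 = 0.8726 g
mass O = 13 − (6.085) = 6.915 g → mol O = 0.4322
Smallest is O at 0.4322 mol; normalising gives C 1.004, H 2.003, O 1.000
→ CH2O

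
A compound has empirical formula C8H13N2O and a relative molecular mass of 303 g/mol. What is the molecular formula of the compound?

C16H26N4O2

Empirical-formula mass = 153.20 g/mol
n = 303 / 153.20 = 1.98 ≈ 2
Molecular formula = (C8H13N2O)2 = C16H26N4O2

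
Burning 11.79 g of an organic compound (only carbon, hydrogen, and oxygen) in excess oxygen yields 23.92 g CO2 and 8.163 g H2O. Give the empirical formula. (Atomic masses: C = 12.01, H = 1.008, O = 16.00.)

C6H10O3

mol C = 23.92 / 44.01 = 0.5435; mass C = 0.5435 × 12.01 = 6.528 g
mol H = 2 × (8.163 / 18.02) = 0.9060; mass H = 0.9060 × 1.008 = 0.9132 g
mass O = 11.79 − (7.441) = 4.349 g → mol O = 0.2718
Smallest is O at 0.2718 mol; normalising gives C 2.000, H 3.333, O 1.000
Multiply by 3: C 6.00, H 10.00, O 3.00 → C6H10O3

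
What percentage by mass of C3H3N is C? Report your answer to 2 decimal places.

67.90%

Molar mass = 3(12.01) + 3(1.008) + 1(14.01) = 53.064 g/mol
Mass of C per mole = 3 × 12.01 = 36.030 g
% C = 36.030 / 53.064 × 100 = 67.90%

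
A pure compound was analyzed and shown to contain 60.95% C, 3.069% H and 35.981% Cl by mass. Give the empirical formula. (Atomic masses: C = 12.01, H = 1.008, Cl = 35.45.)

Assume 100 g: 60.95 g C, 3.069 g H, 35.981 g Cl.
Moles — C: 60.95 / 12.01 = 5.075 mol; H: 3.069 / 1.008 = 3.045 mol; Cl: 35.981 / 35.45 = 1.015 mol
Smallest is Cl at 1.015 mol; normalising gives C 5.000, H 3.000, Cl 1.000
Ratio ≈ 5:3:1, so the empirical formula is C5H3Cl

C5H3Cl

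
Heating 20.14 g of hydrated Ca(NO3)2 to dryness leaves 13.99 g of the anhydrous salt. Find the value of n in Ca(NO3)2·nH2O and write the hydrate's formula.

Mass of water lost = 20.14 − 13.99 = 6.15 g → 6.15 / 18.02 = 0.3413 mol H2O
Molar mass of Ca(NO3)2 = 164.10 g/mol → mol Ca(NO3)2 = 13.99 / 164.10 = 0.08525
n = 0.3413 / 0.08525 = 4.00 ≈ 4 → Ca(NO3)2·4H2O

Ca(NO3)2·4H2O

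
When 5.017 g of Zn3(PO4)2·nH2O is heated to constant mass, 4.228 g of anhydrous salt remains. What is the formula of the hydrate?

Mass of water lost = 5.017 − 4.228 = 0.789 g → 0.789 / 18.02 = 0.04378 mol H2O
Molar mass of Zn3(PO4)2 = 386.08 g/mol → mol Zn3(PO4)2 = 4.228 / 386.08 = 0.01095
n = 0.04378 / 0.01095 = 4.00 ≈ 4 → Zn3(PO4)2·4H2O

Zn3(PO4)2·4H2O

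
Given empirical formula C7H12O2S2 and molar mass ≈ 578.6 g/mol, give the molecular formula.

Empirical-formula mass = 192.31 g/mol
n = 578.6 / 192.31 = 3.01 ≈ 3
Molecular formula = (C7H12O2S2)3 = C21H36O6S6

C21H36O6S6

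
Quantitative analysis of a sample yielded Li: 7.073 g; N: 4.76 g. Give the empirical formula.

Li3N

Moles — Li: 7.073 / 6.94 = 1.019 mol; N: 4.76 / 14.01 = 0.3398 mol
Ratios (÷ 0.3398): Li 3.000, N 1.000
→ Li3N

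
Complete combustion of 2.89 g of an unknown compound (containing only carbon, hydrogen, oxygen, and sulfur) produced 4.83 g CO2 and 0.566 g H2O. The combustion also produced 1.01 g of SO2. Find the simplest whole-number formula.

C7H4O4S

mol C = 4.83 / 44.01 = 0.1097; mass C = 0.1097 × 12.01 = 1.318 g
mol H = 2 × (0.566 / 18.02) = 0.06282; mass H = 0.06282 × 1.008 = 0.06332 g
mol S = 1.01 / 64.07 = 0.01576; mass S = 0.5056 g
mass O = 2.89 − (1.887) = 1.003 g → mol O = 0.06269
Divide by the smallest (0.01576 mol S): C 6.962, H 3.985, O 3.977, S 1.000
Ratio ≈ 7:4:4:1, so the empirical formula is C7H4O4S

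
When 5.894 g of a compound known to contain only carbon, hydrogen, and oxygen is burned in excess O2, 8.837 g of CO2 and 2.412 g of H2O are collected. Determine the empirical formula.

mol C = 8.837 / 44.01 = 0.2008; mass C = 0.2008 × 12.01 = 2.412 g
mol H = 2 × (2.412 / 18.02) = 0.2677; mass H = 0.2677 × 1.008 = 0.2698 g
mass O = 5.894 − (2.681) = 3.213 g → mol O = 0.2008
Ratios (÷ 0.2008): C 1.000, H 1.333, O 1.000
×3: C 3.00, H 4.00, O 3.00 → C3H4O3

C3H4O3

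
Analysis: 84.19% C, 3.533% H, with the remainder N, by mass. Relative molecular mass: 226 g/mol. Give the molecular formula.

Assume 100 g: 84.19 g C, 3.533 g H, 12.277 g N.
Moles — C: 84.19 / 12.01 = 7.01 mol; H: 3.533 / 1.008 = 3.505 mol; N: 12.277 / 14.01 = 0.8763 mol
Divide by the smallest (0.8763 mol N): C 8.000, H 4.000, N 1.000
≈ 8:4:1 → C8H4N
Empirical-formula mass = 114.12 g/mol
n = 226 / 114.12 = 1.98 ≈ 2
Molecular formula = (C8H4N)×2 = C16H8N2

C16H8N2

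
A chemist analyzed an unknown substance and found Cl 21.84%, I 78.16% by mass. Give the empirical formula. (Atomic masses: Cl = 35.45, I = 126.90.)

Assume 100 g: 21.84 g Cl, 78.16 g I.
Moles — Cl: 21.84 / 35.45 = 0.6161 mol; I: 78.16 / 126.90 = 0.6159 mol
Ratios (÷ 0.6159): Cl 1.000, I 1.000
→ ClI

ClI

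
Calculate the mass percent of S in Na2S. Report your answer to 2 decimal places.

41.09%

Molar mass = 2(22.99) + 1(32.07) = 78.050 g/mol
Mass of S per mole = 1 × 32.07 = 32.070 g
% S = 32.070 / 78.050 × 100 = 41.09%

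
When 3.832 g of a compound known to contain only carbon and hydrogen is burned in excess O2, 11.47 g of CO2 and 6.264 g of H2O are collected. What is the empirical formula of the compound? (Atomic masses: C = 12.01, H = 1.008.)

C3H8

mol C = 11.47 / 44.01 = 0.2606; mass C = 0.2606 × 12.01 = 3.130 g
mol H = 2 × (6.264 / 18.02) = 0.6952; mass H = 0.6952 × 1.008 = 0.7008 g
Smallest is C at 0.2606 mol; normalising gives C 1.000, H 2.668
Scaling by 3: C 3.00, H 8.00 → C3H8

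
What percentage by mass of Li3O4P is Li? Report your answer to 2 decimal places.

17.98%

Molar mass = 3(6.94) + 4(16.00) + 1(30.97) = 115.790 g/mol
Mass of Li per mole = 3 × 6.94 = 20.820 g
% Li = 20.820 / 115.790 × 100 = 17.98%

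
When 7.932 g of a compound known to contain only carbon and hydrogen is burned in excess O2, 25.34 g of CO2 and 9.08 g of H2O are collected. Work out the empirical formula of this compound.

mol C = 25.34 / 44.01 = 0.5758; mass C = 0.5758 × 12.01 = 6.915 g
mol H = 2 × (9.08 / 18.02) = 1.008; mass H = 1.008 × 1.008 = 1.016 g
Smallest is C at 0.5758 mol; normalising gives C 1.000, H 1.750
×4: C 4.00, H 7.00 → C4H7

C4H7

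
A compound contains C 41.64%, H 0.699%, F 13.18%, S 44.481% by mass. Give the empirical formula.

Assume 100 g: 41.64 g C, 0.699 g H, 13.18 g F, 44.481 g S.
Moles — C: 41.64 / 12.01 = 3.467 mol; H: 0.699 / 1.008 = 0.6935 mol; F: 13.18 / 19.00 = 0.6937 mol; S: 44.481 / 32.07 = 1.387 mol
Smallest is H at 0.6935 mol; normalising gives C 5.000, H 1.000, F 1.000, S 2.000
Ratio ≈ 5:1:1:2, so the empirical formula is C5HFS2

C5HFS2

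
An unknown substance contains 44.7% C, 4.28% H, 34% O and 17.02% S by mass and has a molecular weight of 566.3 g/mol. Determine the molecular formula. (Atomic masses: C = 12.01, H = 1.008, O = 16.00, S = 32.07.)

Assume 100 g: 44.7 g C, 4.28 g H, 34 g O, 17.02 g S.
Moles — C: 44.7 / 12.01 = 3.722 mol; H: 4.28 / 1.008 = 4.246 mol; O: 34 / 16.00 = 2.125 mol; S: 17.02 / 32.07 = 0.5307 mol
Divide by the smallest (0.5307 mol S): C 7.013, H 8.001, O 4.004, S 1.000
Ratio ≈ 7:8:4:1, so the empirical formula is C7H8O4S
Empirical-formula mass = 188.20 g/mol
n = 566.3 / 188.20 = 3.01 ≈ 3
Molecular formula = (C7H8O4S)×3 = C21H24O12S3

C21H24O12S3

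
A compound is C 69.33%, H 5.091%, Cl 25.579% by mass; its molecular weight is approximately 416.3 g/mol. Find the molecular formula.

Assume 100 g: 69.33 g C, 5.091 g H, 25.579 g Cl.
C: 69.33 g ÷ 12.01 g/mol = 5.773 mol
H: 5.091 g ÷ 1.008 g/mol = 5.051 mol
Cl: 25.579 g ÷ 35.45 g/mol = 0.7216 mol
Smallest is Cl at 0.7216 mol; normalising gives C 8.000, H 7.000, Cl 1.000
≈ 8:7:1 → C8H7Cl
Empirical-formula mass = 138.59 g/mol
n = 416.3 / 138.59 = 3.00 ≈ 3
Molecular formula = (C8H7Cl)×3 = C24H21Cl3

C24H21Cl3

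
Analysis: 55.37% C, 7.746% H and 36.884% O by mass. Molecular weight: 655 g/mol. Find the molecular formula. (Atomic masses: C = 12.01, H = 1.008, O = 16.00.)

Assume 100 g: 55.37 g C, 7.746 g H, 36.884 g O.
Moles — C: 55.37 / 12.01 = 4.61 mol; H: 7.746 / 1.008 = 7.685 mol; O: 36.884 / 16.00 = 2.305 mol
Smallest is O at 2.305 mol; normalising gives C 2.000, H 3.333, O 1.000
Multiply by 3: C 6.00, H 10.00, O 3.00 → C6H10O3
Empirical-formula mass = 130.14 g/mol
n = 655 / 130.14 = 5.03 ≈ 5
Molecular formula = (C6H10O3)×5 = C30H50O15

C30H50O15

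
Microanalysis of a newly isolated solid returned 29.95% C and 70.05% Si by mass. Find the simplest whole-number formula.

CSi

Assume 100 g: 29.95 g C, 70.05 g Si.
Moles — C: 29.95 / 12.01 = 2.494 mol; Si: 70.05 / 28.09 = 2.494 mol
Ratios (÷ 2.494): C 1.000, Si 1.000
≈ 1:1 → CSi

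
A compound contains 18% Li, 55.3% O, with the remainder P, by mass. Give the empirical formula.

Assume 100 g: 18 g Li, 55.3 g O, 26.7 g P.
n(Li) = 18/6.94 = 2.594, n(O) = 55.3/16.00 = 3.456, n(P) = 26.7/30.97 = 0.8621
Smallest is P at 0.8621 mol; normalising gives Li 3.008, O 4.009, P 1.000
≈ 3:4:1 → Li3O4P

Li3O4P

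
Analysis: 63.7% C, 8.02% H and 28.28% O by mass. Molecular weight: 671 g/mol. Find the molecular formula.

C36H54O12

Assume 100 g: 63.7 g C, 8.02 g H, 28.28 g O.
n(C) = 63.7/12.01 = 5.304, n(H) = 8.02/1.008 = 7.956, n(O) = 28.28/16.00 = 1.768
Ratios (÷ 1.768): C 3.001, H 4.501, O 1.000
×2: C 6.00, H 9.00, O 2.00 → C6H9O2
Empirical-formula mass = 113.13 g/mol
n = 671 / 113.13 = 5.93 ≈ 6
Molecular formula = (C6H9O2)×6 = C36H54O12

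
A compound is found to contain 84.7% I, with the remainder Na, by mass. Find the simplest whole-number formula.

Assume 100 g: 84.7 g I, 15.3 g Na.
Moles — I: 84.7 / 126.90 = 0.6675 mol; Na: 15.3 / 22.99 = 0.6655 mol
Smallest is Na at 0.6655 mol; normalising gives I 1.003, Na 1.000
≈ 1:1 → INa

INa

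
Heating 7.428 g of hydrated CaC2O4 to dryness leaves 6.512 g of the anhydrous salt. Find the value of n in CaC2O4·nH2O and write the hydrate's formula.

Mass of water lost = 7.428 − 6.512 = 0.916 g → 0.916 / 18.02 = 0.05083 mol H2O
Molar mass of CaC2O4 = 128.10 g/mol → mol CaC2O4 = 6.512 / 128.10 = 0.05084
n = 0.05083 / 0.05084 = 1.00 ≈ 1 → CaC2O4·H2O

CaC2O4·H2O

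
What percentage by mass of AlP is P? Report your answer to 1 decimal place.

53.4%

Molar mass = 1(26.98) + 1(30.97) = 57.950 g/mol
Mass of P per mole = 1 × 30.97 = 30.970 g
% P = 30.970 / 57.950 × 100 = 53.4%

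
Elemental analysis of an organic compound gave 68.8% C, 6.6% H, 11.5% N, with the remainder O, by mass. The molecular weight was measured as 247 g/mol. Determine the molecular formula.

C14H16N2O2

Assume 100 g: 68.8 g C, 6.6 g H, 11.5 g N, 13.1 g O.
n(C) = 68.8/12.01 = 5.729, n(H) = 6.6/1.008 = 6.548, n(N) = 11.5/14.01 = 0.8208, n(O) = 13.1/16.00 = 0.8187
Divide by the smallest (0.8187 mol O): C 6.997, H 7.997, N 1.003, O 1.000
→ C7H8NO
Empirical-formula mass = 122.14 g/mol
n = 247 / 122.14 = 2.02 ≈ 2
Molecular formula = (C7H8NO)×2 = C14H16N2O2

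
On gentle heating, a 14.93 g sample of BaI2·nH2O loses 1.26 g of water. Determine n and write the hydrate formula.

Mass of anhydrous BaI2 = 14.93 − 1.26 = 13.67 g
mol H2O = 1.26 / 18.02 = 0.06992
Molar mass of BaI2 = 391.13 g/mol → mol BaI2 = 13.67 / 391.13 = 0.03495
n = 0.06992 / 0.03495 = 2.00 ≈ 2 → BaI2·2H2O

BaI2·2H2O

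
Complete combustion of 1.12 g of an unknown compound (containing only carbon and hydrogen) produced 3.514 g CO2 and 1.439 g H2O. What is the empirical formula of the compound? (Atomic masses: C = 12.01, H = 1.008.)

mol C = 3.514 / 44.01 = 0.07985; mass C = 0.07985 × 12.01 = 0.9589 g
mol H = 2 × (1.439 / 18.02) = 0.1597; mass H = 0.1597 × 1.008 = 0.1610 g
Smallest is C at 0.07985 mol; normalising gives C 1.000, H 2.000
≈ 1:2 → CH2

CH2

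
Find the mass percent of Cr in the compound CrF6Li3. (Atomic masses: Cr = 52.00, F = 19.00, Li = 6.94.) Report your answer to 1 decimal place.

Molar mass = 1(52.00) + 6(19.00) + 3(6.94) = 186.820 g/mol
Mass of Cr per mole = 1 × 52.00 = 52.000 g
% Cr = 52.000 / 186.820 × 100 = 27.8%

27.8%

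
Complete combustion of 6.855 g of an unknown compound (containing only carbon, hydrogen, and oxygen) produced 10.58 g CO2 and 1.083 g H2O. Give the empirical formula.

mol C = 10.58 / 44.01 = 0.2404; mass C = 0.2404 × 12.01 = 2.887 g
mol H = 2 × (1.083 / 18.02) = 0.1202; mass H = 0.1202 × 1.008 = 0.1212 g
mass O = 6.855 − (3.008) = 3.847 g → mol O = 0.2404
Divide by the smallest (0.1202 mol H): C 2.000, H 1.000, O 2.000
Ratio ≈ 2:1:2, so the empirical formula is C2HO2

C2HO2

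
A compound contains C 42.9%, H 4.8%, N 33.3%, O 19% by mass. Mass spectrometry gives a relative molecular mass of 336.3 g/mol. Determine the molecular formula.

Assume 100 g: 42.9 g C, 4.8 g H, 33.3 g N, 19 g O.
C: 42.9 g ÷ 12.01 g/mol = 3.572 mol
H: 4.8 g ÷ 1.008 g/mol = 4.762 mol
N: 33.3 g ÷ 14.01 g/mol = 2.377 mol
O: 19 g ÷ 16.00 g/mol = 1.188 mol
Ratios (÷ 1.188): C 3.008, H 4.010, N 2.002, O 1.000
≈ 3:4:2:1 → C3H4N2O
Empirical-formula mass = 84.08 g/mol
n = 336.3 / 84.08 = 4.00 ≈ 4
Molecular formula = (C3H4N2O)×4 = C12H16N8O4

C12H16N8O4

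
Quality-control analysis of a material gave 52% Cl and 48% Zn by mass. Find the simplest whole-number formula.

Assume 100 g: 52 g Cl, 48 g Zn.
Cl: 52 g ÷ 35.45 g/mol = 1.467 mol
Zn: 48 g ÷ 65.38 g/mol = 0.7342 mol
Smallest is Zn at 0.7342 mol; normalising gives Cl 1.998, Zn 1.000
≈ 2:1 → Cl2Zn

Cl2Zn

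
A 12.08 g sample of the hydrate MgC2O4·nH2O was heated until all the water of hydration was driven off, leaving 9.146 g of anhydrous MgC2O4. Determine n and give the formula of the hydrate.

Mass of water lost = 12.08 − 9.146 = 2.934 g → 2.934 / 18.02 = 0.1628 mol H2O
Molar mass of MgC2O4 = 112.33 g/mol → mol MgC2O4 = 9.146 / 112.33 = 0.08142
n = 0.1628 / 0.08142 = 2.00 ≈ 2 → MgC2O4·2H2O

MgC2O4·2H2O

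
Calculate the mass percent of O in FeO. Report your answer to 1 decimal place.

22.3%

Molar mass = 1(55.85) + 1(16.00) = 71.850 g/mol
Mass of O per mole = 1 × 16.00 = 16.000 g
% O = 16.000 / 71.850 × 100 = 22.3%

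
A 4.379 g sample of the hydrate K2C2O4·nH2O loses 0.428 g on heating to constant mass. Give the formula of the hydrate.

K2C2O4·H2O

Mass of anhydrous K2C2O4 = 4.379 − 0.428 = 3.951 g
mol H2O = 0.428 / 18.02 = 0.02375
Molar mass of K2C2O4 = 166.22 g/mol → mol K2C2O4 = 3.951 / 166.22 = 0.02377
n = 0.02375 / 0.02377 = 1.00 ≈ 1 → K2C2O4·H2O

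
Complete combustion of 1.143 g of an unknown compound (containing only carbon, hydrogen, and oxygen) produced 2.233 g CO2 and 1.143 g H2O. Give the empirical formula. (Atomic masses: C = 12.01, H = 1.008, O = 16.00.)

C2H5O

mol C = 2.233 / 44.01 = 0.05074; mass C = 0.05074 × 12.01 = 0.6094 g
mol H = 2 × (1.143 / 18.02) = 0.1269; mass H = 0.1269 × 1.008 = 0.1279 g
mass O = 1.143 − (0.7372) = 0.4058 g → mol O = 0.02536
Ratios (÷ 0.02536): C 2.001, H 5.002, O 1.000
Ratio ≈ 2:5:1, so the empirical formula is C2H5O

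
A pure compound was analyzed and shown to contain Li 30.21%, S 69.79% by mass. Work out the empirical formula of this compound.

Assume 100 g: 30.21 g Li, 69.79 g S.
Li: 30.21 g ÷ 6.94 g/mol = 4.353 mol
S: 69.79 g ÷ 32.07 g/mol = 2.176 mol
Smallest is S at 2.176 mol; normalising gives Li 2.000, S 1.000
≈ 2:1 → Li2S

Li2S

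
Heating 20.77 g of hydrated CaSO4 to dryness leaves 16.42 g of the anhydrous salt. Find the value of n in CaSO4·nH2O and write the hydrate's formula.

CaSO4·2H2O

Mass of water lost = 20.77 − 16.42 = 4.35 g → 4.35 / 18.02 = 0.2414 mol H2O
Molar mass of CaSO4 = 136.15 g/mol → mol CaSO4 = 16.42 / 136.15 = 0.1206
n = 0.2414 / 0.1206 = 2.00 ≈ 2 → CaSO4·2H2O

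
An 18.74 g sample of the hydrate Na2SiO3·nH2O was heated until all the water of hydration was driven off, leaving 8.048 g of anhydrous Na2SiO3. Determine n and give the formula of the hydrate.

Mass of water lost = 18.74 − 8.048 = 10.69 g → 10.69 / 18.02 = 0.5933 mol H2O
Molar mass of Na2SiO3 = 122.07 g/mol → mol Na2SiO3 = 8.048 / 122.07 = 0.06593
n = 0.5933 / 0.06593 = 9.00 ≈ 9 → Na2SiO3·9H2O

Na2SiO3·9H2O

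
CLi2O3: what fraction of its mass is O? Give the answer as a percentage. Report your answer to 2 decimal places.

Molar mass = 1(12.01) + 2(6.94) + 3(16.00) = 73.890 g/mol
Mass of O per mole = 3 × 16.00 = 48.000 g
% O = 48.000 / 73.890 × 100 = 64.96%

64.96%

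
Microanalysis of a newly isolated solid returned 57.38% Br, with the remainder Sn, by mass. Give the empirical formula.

Br2Sn

Assume 100 g: 57.38 g Br, 42.62 g Sn.
Br: 57.38 g ÷ 79.90 g/mol = 0.7181 mol
Sn: 42.62 g ÷ 118.71 g/mol = 0.359 mol
Divide by the smallest (0.359 mol Sn): Br 2.000, Sn 1.000
Ratio ≈ 2:1, so the empirical formula is Br2Sn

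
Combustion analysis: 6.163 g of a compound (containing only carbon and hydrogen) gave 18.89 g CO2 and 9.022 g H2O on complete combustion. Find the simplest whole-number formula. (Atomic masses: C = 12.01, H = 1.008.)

C3H7

mol C = 18.89 / 44.01 = 0.4292; mass C = 0.4292 × 12.01 = 5.155 g
mol H = 2 × (9.022 / 18.02) = 1.001; mass H = 1.001 × 1.008 = 1.009 g
Divide by the smallest (0.4292 mol C): C 1.000, H 2.333
Multiply by 3: C 3.00, H 7.00 → C3H7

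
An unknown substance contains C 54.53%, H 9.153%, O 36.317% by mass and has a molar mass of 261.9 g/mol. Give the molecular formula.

Assume 100 g: 54.53 g C, 9.153 g H, 36.317 g O.
n(C) = 54.53/12.01 = 4.54, n(H) = 9.153/1.008 = 9.08, n(O) = 36.317/16.00 = 2.27
Smallest is O at 2.27 mol; normalising gives C 2.000, H 4.000, O 1.000
Ratio ≈ 2:4:1, so the empirical formula is C2H4O
Empirical-formula mass = 44.05 g/mol
n = 261.9 / 44.05 = 5.95 ≈ 6
Molecular formula = (C2H4O)×6 = C12H24O6

C12H24O6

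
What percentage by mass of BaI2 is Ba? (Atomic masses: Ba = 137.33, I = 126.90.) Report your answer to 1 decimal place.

Molar mass = 1(137.33) + 2(126.90) = 391.130 g/mol
Mass of Ba per mole = 1 × 137.33 = 137.330 g
% Ba = 137.330 / 391.130 × 100 = 35.1%

35.1%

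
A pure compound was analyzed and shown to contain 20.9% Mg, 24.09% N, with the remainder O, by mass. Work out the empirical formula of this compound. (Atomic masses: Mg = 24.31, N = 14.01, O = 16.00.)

Assume 100 g: 20.9 g Mg, 24.09 g N, 55.01 g O.
n(Mg) = 20.9/24.31 = 0.8597, n(N) = 24.09/14.01 = 1.719, n(O) = 55.01/16.00 = 3.438
Divide by the smallest (0.8597 mol Mg): Mg 1.000, N 2.000, O 3.999
→ MgN2O4

MgN2O4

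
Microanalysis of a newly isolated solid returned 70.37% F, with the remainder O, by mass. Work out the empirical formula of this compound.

F2O

Assume 100 g: 70.37 g F, 29.63 g O.
n(F) = 70.37/19.00 = 3.704, n(O) = 29.63/16.00 = 1.852
Smallest is O at 1.852 mol; normalising gives F 2.000, O 1.000
≈ 2:1 → F2O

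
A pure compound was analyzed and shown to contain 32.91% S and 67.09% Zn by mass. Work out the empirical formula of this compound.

SZn

Assume 100 g: 32.91 g S, 67.09 g Zn.
n(S) = 32.91/32.07 = 1.026, n(Zn) = 67.09/65.38 = 1.026
Smallest is Zn at 1.026 mol; normalising gives S 1.000, Zn 1.000
Ratio ≈ 1:1, so the empirical formula is SZn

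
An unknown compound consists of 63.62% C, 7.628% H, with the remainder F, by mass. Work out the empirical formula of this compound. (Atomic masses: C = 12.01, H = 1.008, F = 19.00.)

Assume 100 g: 63.62 g C, 7.628 g H, 28.752 g F.
n(C) = 63.62/12.01 = 5.297, n(H) = 7.628/1.008 = 7.567, n(F) = 28.752/19.00 = 1.513
Ratios (÷ 1.513): C 3.501, H 5.001, F 1.000
Scaling by 2: C 7.00, H 10.00, F 2.00 → C7H10F2

C7H10F2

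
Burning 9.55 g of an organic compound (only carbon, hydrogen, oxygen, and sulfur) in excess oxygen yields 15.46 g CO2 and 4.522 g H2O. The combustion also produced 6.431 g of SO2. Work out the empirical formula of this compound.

mol C = 15.46 / 44.01 = 0.3513; mass C = 0.3513 × 12.01 = 4.219 g
mol H = 2 × (4.522 / 18.02) = 0.5019; mass H = 0.5019 × 1.008 = 0.5059 g
mol S = 6.431 / 64.07 = 0.1004; mass S = 3.219 g
mass O = 9.55 − (7.944) = 1.606 g → mol O = 0.1004
Smallest is S at 0.1004 mol; normalising gives C 3.500, H 5.000, O 1.000, S 1.000
Multiply by 2: C 7.00, H 10.00, O 2.00, S 2.00 → C7H10O2S2

C7H10O2S2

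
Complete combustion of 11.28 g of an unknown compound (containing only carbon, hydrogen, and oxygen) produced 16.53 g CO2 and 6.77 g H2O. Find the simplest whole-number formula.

CH2O

mol C = 16.53 / 44.01 = 0.3756; mass C = 0.3756 × 12.01 = 4.511 g
mol H = 2 × (6.77 / 18.02) = 0.7514; mass H = 0.7514 × 1.008 = 0.7574 g
mass O = 11.28 − (5.268) = 6.012 g → mol O = 0.3757
Smallest is C at 0.3756 mol; normalising gives C 1.000, H 2.001, O 1.000
≈ 1:2:1 → CH2O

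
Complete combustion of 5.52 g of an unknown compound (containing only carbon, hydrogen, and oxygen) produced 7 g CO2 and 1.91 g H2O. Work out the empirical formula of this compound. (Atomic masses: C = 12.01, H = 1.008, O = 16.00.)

mol C = 7 / 44.01 = 0.1591; mass C = 0.1591 × 12.01 = 1.910 g
mol H = 2 × (1.91 / 18.02) = 0.2120; mass H = 0.2120 × 1.008 = 0.2137 g
mass O = 5.52 − (2.124) = 3.396 g → mol O = 0.2123
Ratios (÷ 0.1591): C 1.000, H 1.333, O 1.334
Scaling by 3: C 3.00, H 4.00, O 4.00 → C3H4O4

C3H4O4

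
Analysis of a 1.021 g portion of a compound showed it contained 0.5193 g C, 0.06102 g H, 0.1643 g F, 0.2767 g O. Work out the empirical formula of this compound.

C5H7FO2

Moles — C: 0.5193 / 12.01 = 0.04324 mol; H: 0.06102 / 1.008 = 0.06054 mol; F: 0.1643 / 19.00 = 0.008647 mol; O: 0.2767 / 16.00 = 0.01729 mol
Smallest is F at 0.008647 mol; normalising gives C 5.000, H 7.000, F 1.000, O 2.000
≈ 5:7:1:2 → C5H7FO2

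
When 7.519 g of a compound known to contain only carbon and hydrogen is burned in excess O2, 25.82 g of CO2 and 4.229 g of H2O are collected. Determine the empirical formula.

C5H4

mol C = 25.82 / 44.01 = 0.5867; mass C = 0.5867 × 12.01 = 7.046 g
mol H = 2 × (4.229 / 18.02) = 0.4694; mass H = 0.4694 × 1.008 = 0.4731 g
Divide by the smallest (0.4694 mol H): C 1.250, H 1.000
Scaling by 4: C 5.00, H 4.00 → C5H4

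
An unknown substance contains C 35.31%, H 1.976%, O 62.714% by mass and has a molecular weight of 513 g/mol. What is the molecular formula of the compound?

Assume 100 g: 35.31 g C, 1.976 g H, 62.714 g O.
Moles — C: 35.31 / 12.01 = 2.94 mol; H: 1.976 / 1.008 = 1.96 mol; O: 62.714 / 16.00 = 3.92 mol
Ratios (÷ 1.96): C 1.500, H 1.000, O 1.999
Multiply by 2: C 3.00, H 2.00, O 4.00 → C3H2O4
Empirical-formula mass = 102.05 g/mol
n = 513 / 102.05 = 5.03 ≈ 5
Molecular formula = (C3H2O4)×5 = C15H10O20

C15H10O20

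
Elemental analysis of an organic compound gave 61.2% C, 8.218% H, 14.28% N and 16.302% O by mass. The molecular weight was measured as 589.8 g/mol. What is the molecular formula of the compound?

C30H48N6O6

Assume 100 g: 61.2 g C, 8.218 g H, 14.28 g N, 16.302 g O.
n(C) = 61.2/12.01 = 5.096, n(H) = 8.218/1.008 = 8.153, n(N) = 14.28/14.01 = 1.019, n(O) = 16.302/16.00 = 1.019
Divide by the smallest (1.019 mol O): C 5.001, H 8.002, N 1.000, O 1.000
→ C5H8NO
Empirical-formula mass = 98.12 g/mol
n = 589.8 / 98.12 = 6.01 ≈ 6
Molecular formula = (C5H8NO)×6 = C30H48N6O6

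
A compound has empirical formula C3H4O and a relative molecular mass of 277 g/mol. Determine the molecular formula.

C15H20O5

Empirical-formula mass = 56.06 g/mol
n = 277 / 56.06 = 4.94 ≈ 5
Molecular formula = (C3H4O)5 = C15H20O5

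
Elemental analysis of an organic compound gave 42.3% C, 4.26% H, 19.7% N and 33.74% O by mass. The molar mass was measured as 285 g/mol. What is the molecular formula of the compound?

Assume 100 g: 42.3 g C, 4.26 g H, 19.7 g N, 33.74 g O.
Moles — C: 42.3 / 12.01 = 3.522 mol; H: 4.26 / 1.008 = 4.226 mol; N: 19.7 / 14.01 = 1.406 mol; O: 33.74 / 16.00 = 2.109 mol
Smallest is N at 1.406 mol; normalising gives C 2.505, H 3.006, N 1.000, O 1.500
Scaling by 2: C 5.01, H 6.01, N 2.00, O 3.00 → C5H6N2O3
Empirical-formula mass = 142.12 g/mol
n = 285 / 142.12 = 2.01 ≈ 2
Molecular formula = (C5H6N2O3)×2 = C10H12N4O6

C10H12N4O6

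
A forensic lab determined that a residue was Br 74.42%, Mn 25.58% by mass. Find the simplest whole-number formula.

Br2Mn

Assume 100 g: 74.42 g Br, 25.58 g Mn.
Br: 74.42 g ÷ 79.90 g/mol = 0.9314 mol
Mn: 25.58 g ÷ 54.94 g/mol = 0.4656 mol
Divide by the smallest (0.4656 mol Mn): Br 2.000, Mn 1.000
≈ 2:1 → Br2Mn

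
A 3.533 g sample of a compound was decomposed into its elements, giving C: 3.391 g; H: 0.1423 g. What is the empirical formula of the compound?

C2H

Moles — C: 3.391 / 12.01 = 0.2823 mol; H: 0.1423 / 1.008 = 0.1412 mol
Divide by the smallest (0.1412 mol H): C 2.000, H 1.000
≈ 2:1 → C2H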